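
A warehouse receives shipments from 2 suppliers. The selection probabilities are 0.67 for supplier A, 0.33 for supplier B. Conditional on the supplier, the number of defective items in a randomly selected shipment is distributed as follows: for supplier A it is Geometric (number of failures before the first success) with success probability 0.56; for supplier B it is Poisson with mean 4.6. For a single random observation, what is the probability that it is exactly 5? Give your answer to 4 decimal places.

0.0631

Conditional on each supplier, P(X = 5): A: 0.00923531; B: 0.172526.
By total probability, P(X = 5) = 0.67·0.00923531 + 0.33·0.172526 = 0.0631211.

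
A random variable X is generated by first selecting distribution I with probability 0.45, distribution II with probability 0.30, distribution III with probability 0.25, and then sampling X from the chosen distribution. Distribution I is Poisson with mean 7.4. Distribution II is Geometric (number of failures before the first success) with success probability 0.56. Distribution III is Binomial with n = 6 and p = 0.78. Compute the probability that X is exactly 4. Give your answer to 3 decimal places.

0.108

Conditional on each component, P(X = 4): I: 0.0763724; II: 0.0209893; III: 0.268729.
By total probability, P(X = 4) = 0.45·0.0763724 + 0.3·0.0209893 + 0.25·0.268729 = 0.107847.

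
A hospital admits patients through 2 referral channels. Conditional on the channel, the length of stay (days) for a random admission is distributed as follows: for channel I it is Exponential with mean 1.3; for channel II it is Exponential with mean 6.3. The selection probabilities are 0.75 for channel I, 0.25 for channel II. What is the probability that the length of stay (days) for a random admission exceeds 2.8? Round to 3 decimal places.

0.247

Conditional on each channel, P(X > 2.8): I: 0.116037; II: 0.64118.
By total probability, P(X > 2.8) = 0.75·0.116037 + 0.25·0.64118 = 0.247323.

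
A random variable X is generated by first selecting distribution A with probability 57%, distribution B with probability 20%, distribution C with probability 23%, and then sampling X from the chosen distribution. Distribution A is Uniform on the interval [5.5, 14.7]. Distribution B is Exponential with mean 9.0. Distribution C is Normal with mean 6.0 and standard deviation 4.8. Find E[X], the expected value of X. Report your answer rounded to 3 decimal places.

8.937

Component means — A: 10.1; B: 9; C: 6.
E[X] = 0.57·10.1 + 0.2·9 + 0.23·6 = 8.937.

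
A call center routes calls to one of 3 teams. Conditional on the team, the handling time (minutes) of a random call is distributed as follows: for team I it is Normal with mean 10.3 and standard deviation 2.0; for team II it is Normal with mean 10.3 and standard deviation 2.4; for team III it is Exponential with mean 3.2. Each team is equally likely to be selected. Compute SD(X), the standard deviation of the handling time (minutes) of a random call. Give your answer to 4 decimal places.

4.2272

Per component, I: μ=10.3, E[X²]=110.09; II: μ=10.3, E[X²]=111.85; III: μ=3.2, E[X²]=20.48.
E[X] = 0.333333·10.3 + 0.333333·10.3 + 0.333333·3.2 = 7.93333.
E[X²] = 0.333333·110.09 + 0.333333·111.85 + 0.333333·20.48 = 80.8067.
Var(X) = E[X²] − (E[X])² = 80.8067 − 62.9378 = 17.8689.
SD(X) = √17.8689 = 4.22716.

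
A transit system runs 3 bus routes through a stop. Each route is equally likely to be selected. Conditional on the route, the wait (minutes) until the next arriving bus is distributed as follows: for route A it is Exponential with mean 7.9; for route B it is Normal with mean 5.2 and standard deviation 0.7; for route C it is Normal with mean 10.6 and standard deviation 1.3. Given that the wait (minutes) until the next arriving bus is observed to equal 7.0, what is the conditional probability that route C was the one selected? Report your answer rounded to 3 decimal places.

Likelihoods f(7.0 | ·): A: 0.0521861; B: 0.0208921; C: 0.0066335.
Posterior ∝ prior × likelihood. Numerator for C: 0.333333·0.0066335 = 0.00221117.
Normalizing constant: 0.333333·0.0521861 + 0.333333·0.0208921 + 0.333333·0.0066335 = 0.0265706.
P(C | observation) = 0.00221117 / 0.0265706 = 0.0832187.

0.083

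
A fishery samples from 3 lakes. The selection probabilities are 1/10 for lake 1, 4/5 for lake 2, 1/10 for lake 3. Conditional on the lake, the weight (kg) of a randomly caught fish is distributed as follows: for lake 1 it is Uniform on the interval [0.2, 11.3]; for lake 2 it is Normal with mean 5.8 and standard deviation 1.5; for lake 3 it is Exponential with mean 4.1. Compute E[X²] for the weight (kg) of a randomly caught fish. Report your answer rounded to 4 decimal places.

For each component E[X²] = Var + (mean)², giving 1: 43.33; 2: 35.89; 3: 33.62.
Overall E[X²] = 0.1·43.33 + 0.8·35.89 + 0.1·33.62 = 36.407.

36.4070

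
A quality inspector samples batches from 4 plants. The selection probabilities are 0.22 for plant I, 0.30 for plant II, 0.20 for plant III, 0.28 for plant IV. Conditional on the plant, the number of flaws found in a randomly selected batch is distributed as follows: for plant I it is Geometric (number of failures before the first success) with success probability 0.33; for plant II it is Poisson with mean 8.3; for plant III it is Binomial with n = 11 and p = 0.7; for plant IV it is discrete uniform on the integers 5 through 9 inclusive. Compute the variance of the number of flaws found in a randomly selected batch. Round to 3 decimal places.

10.587

Per component, I: μ=2.0303, E[X²]=10.2746; II: μ=8.3, E[X²]=77.19; III: μ=7.7, E[X²]=61.6; IV: μ=7, E[X²]=51.
E[X] = 0.22·2.0303 + 0.3·8.3 + 0.2·7.7 + 0.28·7 = 6.43667.
E[X²] = 0.22·10.2746 + 0.3·77.19 + 0.2·61.6 + 0.28·51 = 52.0174.
Var(X) = E[X²] − (E[X])² = 52.0174 − 41.4307 = 10.5867.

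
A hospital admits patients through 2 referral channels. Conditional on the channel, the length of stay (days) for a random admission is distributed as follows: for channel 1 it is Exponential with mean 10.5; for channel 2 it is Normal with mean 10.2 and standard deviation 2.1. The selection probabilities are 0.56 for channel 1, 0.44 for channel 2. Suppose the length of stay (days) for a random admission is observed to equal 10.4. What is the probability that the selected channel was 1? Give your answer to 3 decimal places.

Likelihoods f(10.4 | ·): 1: 0.0353714; 2: 0.189113.
Posterior ∝ prior × likelihood. Numerator for 1: 0.56·0.0353714 = 0.019808.
Normalizing constant: 0.56·0.0353714 + 0.44·0.189113 = 0.103018.
P(1 | observation) = 0.019808 / 0.103018 = 0.192278.

0.192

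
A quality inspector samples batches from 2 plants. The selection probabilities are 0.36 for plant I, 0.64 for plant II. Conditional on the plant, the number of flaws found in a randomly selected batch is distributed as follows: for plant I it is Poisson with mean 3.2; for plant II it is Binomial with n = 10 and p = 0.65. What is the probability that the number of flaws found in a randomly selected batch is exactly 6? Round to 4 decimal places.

0.1740

Conditional on each plant, P(X = 6): I: 0.060789; II: 0.237668.
By total probability, P(X = 6) = 0.36·0.060789 + 0.64·0.237668 = 0.173992.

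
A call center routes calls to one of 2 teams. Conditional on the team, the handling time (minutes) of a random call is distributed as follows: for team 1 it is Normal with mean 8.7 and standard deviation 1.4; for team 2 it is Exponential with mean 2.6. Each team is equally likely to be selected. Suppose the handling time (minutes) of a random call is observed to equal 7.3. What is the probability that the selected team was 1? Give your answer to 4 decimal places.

0.8816

Likelihoods f(7.3 | ·): 1: 0.172836; 2: 0.0232093.
Posterior ∝ prior × likelihood. Numerator for 1: 0.5·0.172836 = 0.0864181.
Normalizing constant: 0.5·0.172836 + 0.5·0.0232093 = 0.0980227.
P(1 | observation) = 0.0864181 / 0.0980227 = 0.881613.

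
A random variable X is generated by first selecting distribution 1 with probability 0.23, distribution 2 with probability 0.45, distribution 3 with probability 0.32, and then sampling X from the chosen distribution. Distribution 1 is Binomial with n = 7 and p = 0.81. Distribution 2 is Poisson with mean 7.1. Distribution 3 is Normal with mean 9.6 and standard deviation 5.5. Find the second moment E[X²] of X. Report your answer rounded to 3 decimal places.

72.693

For each component E[X²] = Var + (mean)², giving 1: 33.2262; 2: 57.51; 3: 122.41.
Overall E[X²] = 0.23·33.2262 + 0.45·57.51 + 0.32·122.41 = 72.6927.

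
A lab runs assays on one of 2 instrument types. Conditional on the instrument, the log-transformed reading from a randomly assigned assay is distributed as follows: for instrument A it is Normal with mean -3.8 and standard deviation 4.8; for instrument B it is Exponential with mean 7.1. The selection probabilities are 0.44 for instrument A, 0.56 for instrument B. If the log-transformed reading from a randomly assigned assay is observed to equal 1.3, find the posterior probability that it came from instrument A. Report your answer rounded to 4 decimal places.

0.2405

Likelihoods f(1.3 | ·): A: 0.0472639; B: 0.11728.
Posterior ∝ prior × likelihood. Numerator for A: 0.44·0.0472639 = 0.0207961.
Normalizing constant: 0.44·0.0472639 + 0.56·0.11728 = 0.0864728.
P(A | observation) = 0.0207961 / 0.0864728 = 0.240493.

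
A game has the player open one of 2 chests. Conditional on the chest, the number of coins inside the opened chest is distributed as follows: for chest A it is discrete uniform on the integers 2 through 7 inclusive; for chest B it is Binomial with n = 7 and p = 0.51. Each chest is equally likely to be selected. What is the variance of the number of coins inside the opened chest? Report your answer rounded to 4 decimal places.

Per component, A: μ=4.5, E[X²]=23.1667; B: μ=3.57, E[X²]=14.4942.
E[X] = 0.5·4.5 + 0.5·3.57 = 4.035.
E[X²] = 0.5·23.1667 + 0.5·14.4942 = 18.8304.
Var(X) = E[X²] − (E[X])² = 18.8304 − 16.2812 = 2.54921.

2.5492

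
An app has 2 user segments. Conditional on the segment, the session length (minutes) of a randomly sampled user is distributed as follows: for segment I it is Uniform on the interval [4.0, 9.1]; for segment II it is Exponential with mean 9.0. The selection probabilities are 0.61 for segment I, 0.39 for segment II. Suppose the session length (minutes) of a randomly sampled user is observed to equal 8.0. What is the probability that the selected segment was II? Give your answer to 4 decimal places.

Likelihoods f(8.0 | ·): I: 0.196078; II: 0.0456791.
Posterior ∝ prior × likelihood. Numerator for II: 0.39·0.0456791 = 0.0178149.
Normalizing constant: 0.61·0.196078 + 0.39·0.0456791 = 0.137423.
P(II | observation) = 0.0178149 / 0.137423 = 0.129636.

0.1296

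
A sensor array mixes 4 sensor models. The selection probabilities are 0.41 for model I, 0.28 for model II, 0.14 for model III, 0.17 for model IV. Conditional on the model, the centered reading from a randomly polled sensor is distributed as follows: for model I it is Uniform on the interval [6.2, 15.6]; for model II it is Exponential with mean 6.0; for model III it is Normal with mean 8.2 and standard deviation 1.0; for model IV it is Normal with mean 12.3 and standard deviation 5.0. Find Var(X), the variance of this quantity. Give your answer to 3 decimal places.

23.279

Per component, I: μ=10.9, E[X²]=126.173; II: μ=6, E[X²]=72; III: μ=8.2, E[X²]=68.24; IV: μ=12.3, E[X²]=176.29.
E[X] = 0.41·10.9 + 0.28·6 + 0.14·8.2 + 0.17·12.3 = 9.388.
E[X²] = 0.41·126.173 + 0.28·72 + 0.14·68.24 + 0.17·176.29 = 111.414.
Var(X) = E[X²] − (E[X])² = 111.414 − 88.1345 = 23.2794.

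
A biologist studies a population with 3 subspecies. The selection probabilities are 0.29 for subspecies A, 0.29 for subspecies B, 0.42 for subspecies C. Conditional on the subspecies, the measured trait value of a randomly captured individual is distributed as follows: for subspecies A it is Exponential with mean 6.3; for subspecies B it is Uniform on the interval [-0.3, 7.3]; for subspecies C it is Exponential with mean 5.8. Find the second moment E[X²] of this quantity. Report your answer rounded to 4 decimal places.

For each component E[X²] = Var + (mean)², giving A: 79.38; B: 17.0633; C: 67.28.
Overall E[X²] = 0.29·79.38 + 0.29·17.0633 + 0.42·67.28 = 56.2262.

56.2262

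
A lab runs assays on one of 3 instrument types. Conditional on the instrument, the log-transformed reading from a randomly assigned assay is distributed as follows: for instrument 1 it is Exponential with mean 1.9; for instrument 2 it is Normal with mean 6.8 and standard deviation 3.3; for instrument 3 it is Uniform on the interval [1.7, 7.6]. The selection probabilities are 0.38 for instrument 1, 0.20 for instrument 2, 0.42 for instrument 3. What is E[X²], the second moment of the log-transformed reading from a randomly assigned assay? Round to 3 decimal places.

For each component E[X²] = Var + (mean)², giving 1: 7.22; 2: 57.13; 3: 24.5233.
Overall E[X²] = 0.38·7.22 + 0.2·57.13 + 0.42·24.5233 = 24.4694.

24.469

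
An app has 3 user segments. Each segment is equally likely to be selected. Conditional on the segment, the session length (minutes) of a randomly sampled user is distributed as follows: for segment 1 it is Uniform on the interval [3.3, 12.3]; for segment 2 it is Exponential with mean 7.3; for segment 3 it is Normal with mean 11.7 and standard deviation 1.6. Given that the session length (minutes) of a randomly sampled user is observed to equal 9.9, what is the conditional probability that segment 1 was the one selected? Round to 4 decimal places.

Likelihoods f(9.9 | ·): 1: 0.111111; 2: 0.0352941; 3: 0.132423.
Posterior ∝ prior × likelihood. Numerator for 1: 0.333333·0.111111 = 0.037037.
Normalizing constant: 0.333333·0.111111 + 0.333333·0.0352941 + 0.333333·0.132423 = 0.0929427.
P(1 | observation) = 0.037037 / 0.0929427 = 0.398493.

0.3985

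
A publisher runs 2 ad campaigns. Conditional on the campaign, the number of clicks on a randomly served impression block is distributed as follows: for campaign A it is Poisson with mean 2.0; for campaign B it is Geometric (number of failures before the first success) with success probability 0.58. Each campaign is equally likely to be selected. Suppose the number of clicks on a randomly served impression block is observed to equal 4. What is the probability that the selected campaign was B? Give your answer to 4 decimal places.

Likelihoods P(X=4 | ·): A: 0.0902235; B: 0.0180478.
Posterior ∝ prior × likelihood. Numerator for B: 0.5·0.0180478 = 0.00902392.
Normalizing constant: 0.5·0.0902235 + 0.5·0.0180478 = 0.0541357.
P(B | observation) = 0.00902392 / 0.0541357 = 0.166691.

0.1667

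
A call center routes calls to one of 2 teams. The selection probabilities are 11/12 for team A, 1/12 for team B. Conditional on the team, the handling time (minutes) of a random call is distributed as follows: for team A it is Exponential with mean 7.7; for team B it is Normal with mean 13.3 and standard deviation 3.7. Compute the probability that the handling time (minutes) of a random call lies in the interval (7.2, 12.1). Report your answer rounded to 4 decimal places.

Conditional on each team, P(7.2 < X < 12.1): A: 0.184812; B: 0.323236.
By total probability, P(7.2 < X < 12.1) = 0.916667·0.184812 + 0.0833333·0.323236 = 0.196348.

0.1963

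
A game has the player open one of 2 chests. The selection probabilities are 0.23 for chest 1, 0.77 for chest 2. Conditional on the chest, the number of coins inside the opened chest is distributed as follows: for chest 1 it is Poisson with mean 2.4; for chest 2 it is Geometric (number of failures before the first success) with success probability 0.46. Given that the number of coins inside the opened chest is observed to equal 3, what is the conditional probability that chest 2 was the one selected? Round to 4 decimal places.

0.5371

Likelihoods P(X=3 | ·): 1: 0.209014; 2: 0.0724334.
Posterior ∝ prior × likelihood. Numerator for 2: 0.77·0.0724334 = 0.0557737.
Normalizing constant: 0.23·0.209014 + 0.77·0.0724334 = 0.103847.
P(2 | observation) = 0.0557737 / 0.103847 = 0.537076.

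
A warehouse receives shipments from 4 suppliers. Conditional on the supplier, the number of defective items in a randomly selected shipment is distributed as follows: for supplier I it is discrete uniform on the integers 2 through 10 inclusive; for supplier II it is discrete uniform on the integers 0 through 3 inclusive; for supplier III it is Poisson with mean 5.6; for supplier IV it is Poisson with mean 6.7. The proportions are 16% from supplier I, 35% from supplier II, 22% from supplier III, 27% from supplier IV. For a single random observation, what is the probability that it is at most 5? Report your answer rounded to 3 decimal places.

0.626

Conditional on each supplier, P(X ≤ 5): I: 0.444444; II: 1; III: 0.511861; IV: 0.340649.
By total probability, P(X ≤ 5) = 0.16·0.444444 + 0.35·1 + 0.22·0.511861 + 0.27·0.340649 = 0.625696.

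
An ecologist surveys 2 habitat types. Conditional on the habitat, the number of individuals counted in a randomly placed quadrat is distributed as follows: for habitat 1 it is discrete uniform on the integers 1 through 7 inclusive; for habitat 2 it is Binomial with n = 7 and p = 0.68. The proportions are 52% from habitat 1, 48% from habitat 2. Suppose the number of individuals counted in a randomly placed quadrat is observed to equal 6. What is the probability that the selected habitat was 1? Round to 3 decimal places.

Likelihoods P(X=6 | ·): 1: 0.142857; 2: 0.221463.
Posterior ∝ prior × likelihood. Numerator for 1: 0.52·0.142857 = 0.0742857.
Normalizing constant: 0.52·0.142857 + 0.48·0.221463 = 0.180588.
P(1 | observation) = 0.0742857 / 0.180588 = 0.411355.

0.411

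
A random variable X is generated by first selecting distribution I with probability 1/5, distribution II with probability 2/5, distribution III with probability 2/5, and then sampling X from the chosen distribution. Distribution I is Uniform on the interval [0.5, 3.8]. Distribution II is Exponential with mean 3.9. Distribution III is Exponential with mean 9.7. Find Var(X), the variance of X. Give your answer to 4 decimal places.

Per component, I: μ=2.15, E[X²]=5.53; II: μ=3.9, E[X²]=30.42; III: μ=9.7, E[X²]=188.18.
E[X] = 0.2·2.15 + 0.4·3.9 + 0.4·9.7 = 5.87.
E[X²] = 0.2·5.53 + 0.4·30.42 + 0.4·188.18 = 88.546.
Var(X) = E[X²] − (E[X])² = 88.546 − 34.4569 = 54.0891.

54.0891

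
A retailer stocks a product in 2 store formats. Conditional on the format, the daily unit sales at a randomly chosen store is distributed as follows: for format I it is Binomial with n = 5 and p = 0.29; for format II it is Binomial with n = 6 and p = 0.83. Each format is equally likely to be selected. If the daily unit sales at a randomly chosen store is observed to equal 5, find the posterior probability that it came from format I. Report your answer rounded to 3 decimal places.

Likelihoods P(X=5 | ·): I: 0.00205111; II: 0.401782.
Posterior ∝ prior × likelihood. Numerator for I: 0.5·0.00205111 = 0.00102556.
Normalizing constant: 0.5·0.00205111 + 0.5·0.401782 = 0.201917.
P(I | observation) = 0.00102556 / 0.201917 = 0.00507911.

0.005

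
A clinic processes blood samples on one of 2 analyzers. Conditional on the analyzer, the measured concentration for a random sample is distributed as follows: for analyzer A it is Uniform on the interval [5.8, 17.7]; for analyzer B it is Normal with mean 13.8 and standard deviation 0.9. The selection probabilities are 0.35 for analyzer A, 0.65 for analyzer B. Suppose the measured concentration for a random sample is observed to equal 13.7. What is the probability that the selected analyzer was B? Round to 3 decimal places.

Likelihoods f(13.7 | ·): A: 0.0840336; B: 0.440541.
Posterior ∝ prior × likelihood. Numerator for B: 0.65·0.440541 = 0.286352.
Normalizing constant: 0.35·0.0840336 + 0.65·0.440541 = 0.315764.
P(B | observation) = 0.286352 / 0.315764 = 0.906855.

0.907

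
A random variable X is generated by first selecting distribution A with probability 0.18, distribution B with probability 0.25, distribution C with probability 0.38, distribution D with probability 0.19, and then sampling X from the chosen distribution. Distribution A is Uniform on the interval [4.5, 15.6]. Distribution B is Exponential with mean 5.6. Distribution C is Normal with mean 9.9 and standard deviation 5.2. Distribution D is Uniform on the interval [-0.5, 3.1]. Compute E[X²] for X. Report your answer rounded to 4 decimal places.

For each component E[X²] = Var + (mean)², giving A: 111.27; B: 62.72; C: 125.05; D: 2.77.
Overall E[X²] = 0.18·111.27 + 0.25·62.72 + 0.38·125.05 + 0.19·2.77 = 83.7539.

83.7539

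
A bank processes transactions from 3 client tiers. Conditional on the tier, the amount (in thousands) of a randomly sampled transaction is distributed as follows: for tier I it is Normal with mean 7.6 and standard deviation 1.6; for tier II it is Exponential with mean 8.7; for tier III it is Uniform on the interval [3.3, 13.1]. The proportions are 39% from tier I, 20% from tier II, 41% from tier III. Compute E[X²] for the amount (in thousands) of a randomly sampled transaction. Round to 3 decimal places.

For each component E[X²] = Var + (mean)², giving I: 60.32; II: 151.38; III: 75.2433.
Overall E[X²] = 0.39·60.32 + 0.2·151.38 + 0.41·75.2433 = 84.6506.

84.651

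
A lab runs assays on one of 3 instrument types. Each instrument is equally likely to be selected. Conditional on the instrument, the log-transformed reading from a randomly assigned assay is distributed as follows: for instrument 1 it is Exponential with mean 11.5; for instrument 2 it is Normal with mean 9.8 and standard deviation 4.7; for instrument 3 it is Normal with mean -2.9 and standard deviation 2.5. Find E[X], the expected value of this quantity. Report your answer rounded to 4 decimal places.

6.1333

Component means — 1: 11.5; 2: 9.8; 3: -2.9.
E[X] = 0.333333·11.5 + 0.333333·9.8 + 0.333333·-2.9 = 6.13333.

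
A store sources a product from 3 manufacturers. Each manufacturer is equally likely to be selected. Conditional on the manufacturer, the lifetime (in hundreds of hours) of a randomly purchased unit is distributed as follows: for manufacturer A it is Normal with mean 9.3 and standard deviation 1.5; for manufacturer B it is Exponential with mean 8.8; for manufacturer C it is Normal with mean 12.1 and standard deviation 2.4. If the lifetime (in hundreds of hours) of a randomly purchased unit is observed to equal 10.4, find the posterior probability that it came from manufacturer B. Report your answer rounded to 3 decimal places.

Likelihoods f(10.4 | ·): A: 0.203255; B: 0.0348546; C: 0.129345.
Posterior ∝ prior × likelihood. Numerator for B: 0.333333·0.0348546 = 0.0116182.
Normalizing constant: 0.333333·0.203255 + 0.333333·0.0348546 + 0.333333·0.129345 = 0.122485.
P(B | observation) = 0.0116182 / 0.122485 = 0.0948542.

0.095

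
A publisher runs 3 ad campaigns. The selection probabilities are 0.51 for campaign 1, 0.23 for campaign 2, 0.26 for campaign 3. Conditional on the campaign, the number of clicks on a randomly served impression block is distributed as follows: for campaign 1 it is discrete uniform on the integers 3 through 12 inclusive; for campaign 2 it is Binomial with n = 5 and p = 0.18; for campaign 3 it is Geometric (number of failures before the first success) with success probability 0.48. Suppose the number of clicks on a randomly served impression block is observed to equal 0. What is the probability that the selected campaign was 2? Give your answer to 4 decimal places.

Likelihoods P(X=0 | ·): 1: 0; 2: 0.37074; 3: 0.48.
Posterior ∝ prior × likelihood. Numerator for 2: 0.23·0.37074 = 0.0852702.
Normalizing constant: 0.51·0 + 0.23·0.37074 + 0.26·0.48 = 0.21007.
P(2 | observation) = 0.0852702 / 0.21007 = 0.405913.

0.4059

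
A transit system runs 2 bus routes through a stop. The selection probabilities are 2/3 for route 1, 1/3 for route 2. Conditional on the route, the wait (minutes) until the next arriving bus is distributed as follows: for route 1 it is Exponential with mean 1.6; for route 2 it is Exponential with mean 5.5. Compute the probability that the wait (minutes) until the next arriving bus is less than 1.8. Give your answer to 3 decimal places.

Conditional on each route, P(X < 1.8): 1: 0.675348; 2: 0.279113.
By total probability, P(X < 1.8) = 0.666667·0.675348 + 0.333333·0.279113 = 0.543269.

0.543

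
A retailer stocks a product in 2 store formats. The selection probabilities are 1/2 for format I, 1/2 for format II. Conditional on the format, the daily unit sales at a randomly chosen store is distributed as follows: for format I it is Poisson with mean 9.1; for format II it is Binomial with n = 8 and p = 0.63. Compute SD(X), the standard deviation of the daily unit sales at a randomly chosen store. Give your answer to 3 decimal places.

3.099

Per component, I: μ=9.1, E[X²]=91.91; II: μ=5.04, E[X²]=27.2664.
E[X] = 0.5·9.1 + 0.5·5.04 = 7.07.
E[X²] = 0.5·91.91 + 0.5·27.2664 = 59.5882.
Var(X) = E[X²] − (E[X])² = 59.5882 − 49.9849 = 9.6033.
SD(X) = √9.6033 = 3.09892.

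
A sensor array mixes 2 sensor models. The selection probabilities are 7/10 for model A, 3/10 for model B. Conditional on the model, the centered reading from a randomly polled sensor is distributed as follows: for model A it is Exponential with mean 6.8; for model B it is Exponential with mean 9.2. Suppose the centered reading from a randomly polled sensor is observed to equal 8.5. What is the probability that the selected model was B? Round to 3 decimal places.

Likelihoods f(8.5 | ·): A: 0.0421331; B: 0.0431481.
Posterior ∝ prior × likelihood. Numerator for B: 0.3·0.0431481 = 0.0129444.
Normalizing constant: 0.7·0.0421331 + 0.3·0.0431481 = 0.0424376.
P(B | observation) = 0.0129444 / 0.0424376 = 0.305023.

0.305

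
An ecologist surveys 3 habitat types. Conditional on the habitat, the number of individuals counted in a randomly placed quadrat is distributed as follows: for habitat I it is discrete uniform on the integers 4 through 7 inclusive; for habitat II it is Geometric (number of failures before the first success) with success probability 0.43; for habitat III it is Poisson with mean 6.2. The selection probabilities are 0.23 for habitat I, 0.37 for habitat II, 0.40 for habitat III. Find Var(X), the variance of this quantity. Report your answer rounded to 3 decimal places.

Per component, I: μ=5.5, E[X²]=31.5; II: μ=1.32558, E[X²]=4.83991; III: μ=6.2, E[X²]=44.64.
E[X] = 0.23·5.5 + 0.37·1.32558 + 0.4·6.2 = 4.23547.
E[X²] = 0.23·31.5 + 0.37·4.83991 + 0.4·44.64 = 26.8918.
Var(X) = E[X²] − (E[X])² = 26.8918 − 17.9392 = 8.9526.

8.953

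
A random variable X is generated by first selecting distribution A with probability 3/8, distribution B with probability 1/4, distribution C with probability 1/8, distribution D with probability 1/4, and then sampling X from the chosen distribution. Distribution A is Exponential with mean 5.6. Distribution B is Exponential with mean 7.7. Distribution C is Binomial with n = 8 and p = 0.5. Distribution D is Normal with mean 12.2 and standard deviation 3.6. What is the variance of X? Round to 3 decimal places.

38.484

Per component, A: μ=5.6, E[X²]=62.72; B: μ=7.7, E[X²]=118.58; C: μ=4, E[X²]=18; D: μ=12.2, E[X²]=161.8.
E[X] = 0.375·5.6 + 0.25·7.7 + 0.125·4 + 0.25·12.2 = 7.575.
E[X²] = 0.375·62.72 + 0.25·118.58 + 0.125·18 + 0.25·161.8 = 95.865.
Var(X) = E[X²] − (E[X])² = 95.865 − 57.3806 = 38.4844.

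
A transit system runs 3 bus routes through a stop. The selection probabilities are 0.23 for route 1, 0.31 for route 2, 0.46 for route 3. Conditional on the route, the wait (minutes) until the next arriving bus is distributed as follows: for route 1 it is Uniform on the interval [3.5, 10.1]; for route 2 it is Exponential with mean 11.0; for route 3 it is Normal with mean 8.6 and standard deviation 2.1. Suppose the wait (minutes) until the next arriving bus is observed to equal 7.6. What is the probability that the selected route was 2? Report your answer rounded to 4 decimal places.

Likelihoods f(7.6 | ·): 1: 0.151515; 2: 0.0455564; 3: 0.16961.
Posterior ∝ prior × likelihood. Numerator for 2: 0.31·0.0455564 = 0.0141225.
Normalizing constant: 0.23·0.151515 + 0.31·0.0455564 + 0.46·0.16961 = 0.126991.
P(2 | observation) = 0.0141225 / 0.126991 = 0.111208.

0.1112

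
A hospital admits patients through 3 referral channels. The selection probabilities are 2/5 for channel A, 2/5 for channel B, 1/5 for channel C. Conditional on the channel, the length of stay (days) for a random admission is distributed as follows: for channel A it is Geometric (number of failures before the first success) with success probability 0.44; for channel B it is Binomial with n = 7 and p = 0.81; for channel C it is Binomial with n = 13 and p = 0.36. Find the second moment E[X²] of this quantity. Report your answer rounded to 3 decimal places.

For each component E[X²] = Var + (mean)², giving A: 4.5124; B: 33.2262; C: 24.8976.
Overall E[X²] = 0.4·4.5124 + 0.4·33.2262 + 0.2·24.8976 = 20.075.

20.075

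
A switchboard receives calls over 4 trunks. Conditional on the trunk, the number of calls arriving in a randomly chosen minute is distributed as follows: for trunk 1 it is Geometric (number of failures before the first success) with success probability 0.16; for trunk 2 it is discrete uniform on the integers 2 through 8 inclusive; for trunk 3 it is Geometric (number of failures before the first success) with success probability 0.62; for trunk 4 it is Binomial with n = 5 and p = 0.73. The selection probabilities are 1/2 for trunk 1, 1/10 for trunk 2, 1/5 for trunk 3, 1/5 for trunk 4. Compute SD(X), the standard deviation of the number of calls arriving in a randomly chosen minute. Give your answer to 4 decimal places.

4.5167

Per component, 1: μ=5.25, E[X²]=60.375; 2: μ=5, E[X²]=29; 3: μ=0.612903, E[X²]=1.3642; 4: μ=3.65, E[X²]=14.308.
E[X] = 0.5·5.25 + 0.1·5 + 0.2·0.612903 + 0.2·3.65 = 3.97758.
E[X²] = 0.5·60.375 + 0.1·29 + 0.2·1.3642 + 0.2·14.308 = 36.2219.
Var(X) = E[X²] − (E[X])² = 36.2219 − 15.8211 = 20.4008.
SD(X) = √20.4008 = 4.51672.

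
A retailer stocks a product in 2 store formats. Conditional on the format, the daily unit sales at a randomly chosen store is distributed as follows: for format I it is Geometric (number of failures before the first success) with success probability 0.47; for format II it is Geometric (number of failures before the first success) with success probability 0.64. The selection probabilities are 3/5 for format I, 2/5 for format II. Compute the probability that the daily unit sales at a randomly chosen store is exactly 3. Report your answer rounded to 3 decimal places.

Conditional on each format, P(X = 3): I: 0.0699722; II: 0.0298598.
By total probability, P(X = 3) = 0.6·0.0699722 + 0.4·0.0298598 = 0.0539273.

0.054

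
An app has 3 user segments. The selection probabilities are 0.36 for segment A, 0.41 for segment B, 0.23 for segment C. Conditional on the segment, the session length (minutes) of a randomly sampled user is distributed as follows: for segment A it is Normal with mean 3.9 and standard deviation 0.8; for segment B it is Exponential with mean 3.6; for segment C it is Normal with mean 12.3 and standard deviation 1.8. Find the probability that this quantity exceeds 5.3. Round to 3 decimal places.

0.338

Conditional on each segment, P(X > 5.3): A: 0.0400592; B: 0.229415; C: 0.99995.
By total probability, P(X > 5.3) = 0.36·0.0400592 + 0.41·0.229415 + 0.23·0.99995 = 0.33847.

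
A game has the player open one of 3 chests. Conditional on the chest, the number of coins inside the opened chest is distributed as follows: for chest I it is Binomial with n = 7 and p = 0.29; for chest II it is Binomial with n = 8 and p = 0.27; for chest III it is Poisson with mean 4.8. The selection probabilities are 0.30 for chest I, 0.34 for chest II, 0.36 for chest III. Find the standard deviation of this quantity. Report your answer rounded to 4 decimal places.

2.0928

Per component, I: μ=2.03, E[X²]=5.5622; II: μ=2.16, E[X²]=6.2424; III: μ=4.8, E[X²]=27.84.
E[X] = 0.3·2.03 + 0.34·2.16 + 0.36·4.8 = 3.0714.
E[X²] = 0.3·5.5622 + 0.34·6.2424 + 0.36·27.84 = 13.8135.
Var(X) = E[X²] − (E[X])² = 13.8135 − 9.4335 = 4.37998.
SD(X) = √4.37998 = 2.09284.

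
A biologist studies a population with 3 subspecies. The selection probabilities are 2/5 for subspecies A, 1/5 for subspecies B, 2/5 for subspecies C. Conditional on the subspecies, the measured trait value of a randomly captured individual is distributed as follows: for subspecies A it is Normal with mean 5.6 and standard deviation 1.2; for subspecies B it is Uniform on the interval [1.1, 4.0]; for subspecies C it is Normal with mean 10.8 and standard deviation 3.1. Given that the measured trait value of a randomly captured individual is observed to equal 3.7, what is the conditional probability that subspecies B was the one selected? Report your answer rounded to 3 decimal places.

Likelihoods f(3.7 | ·): A: 0.0949189; B: 0.344828; C: 0.00934299.
Posterior ∝ prior × likelihood. Numerator for B: 0.2·0.344828 = 0.0689655.
Normalizing constant: 0.4·0.0949189 + 0.2·0.344828 + 0.4·0.00934299 = 0.11067.
P(B | observation) = 0.0689655 / 0.11067 = 0.623162.

0.623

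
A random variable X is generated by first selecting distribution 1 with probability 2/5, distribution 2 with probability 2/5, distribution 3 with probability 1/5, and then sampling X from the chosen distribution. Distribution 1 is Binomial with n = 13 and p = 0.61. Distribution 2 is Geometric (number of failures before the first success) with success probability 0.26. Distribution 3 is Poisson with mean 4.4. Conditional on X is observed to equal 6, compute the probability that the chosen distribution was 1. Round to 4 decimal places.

Likelihoods P(X=6 | ·): 1: 0.121325; 2: 0.0426937; 3: 0.123734.
Posterior ∝ prior × likelihood. Numerator for 1: 0.4·0.121325 = 0.0485298.
Normalizing constant: 0.4·0.121325 + 0.4·0.0426937 + 0.2·0.123734 = 0.090354.
P(1 | observation) = 0.0485298 / 0.090354 = 0.537107.

0.5371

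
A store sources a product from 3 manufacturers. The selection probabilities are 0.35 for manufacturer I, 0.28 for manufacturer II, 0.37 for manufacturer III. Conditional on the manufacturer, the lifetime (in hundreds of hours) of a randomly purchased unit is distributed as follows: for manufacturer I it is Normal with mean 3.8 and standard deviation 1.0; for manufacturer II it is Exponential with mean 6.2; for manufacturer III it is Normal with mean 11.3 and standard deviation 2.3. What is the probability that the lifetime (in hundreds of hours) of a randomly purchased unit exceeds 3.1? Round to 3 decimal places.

0.805

Conditional on each manufacturer, P(X > 3.1): I: 0.758036; II: 0.606531; III: 0.999818.
By total probability, P(X > 3.1) = 0.35·0.758036 + 0.28·0.606531 + 0.37·0.999818 = 0.805074.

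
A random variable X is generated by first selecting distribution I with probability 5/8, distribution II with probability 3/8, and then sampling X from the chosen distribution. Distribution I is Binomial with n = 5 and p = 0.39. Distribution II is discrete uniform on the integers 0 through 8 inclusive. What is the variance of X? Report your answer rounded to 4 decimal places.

4.2284

Per component, I: μ=1.95, E[X²]=4.992; II: μ=4, E[X²]=22.6667.
E[X] = 0.625·1.95 + 0.375·4 = 2.71875.
E[X²] = 0.625·4.992 + 0.375·22.6667 = 11.62.
Var(X) = E[X²] − (E[X])² = 11.62 − 7.3916 = 4.2284.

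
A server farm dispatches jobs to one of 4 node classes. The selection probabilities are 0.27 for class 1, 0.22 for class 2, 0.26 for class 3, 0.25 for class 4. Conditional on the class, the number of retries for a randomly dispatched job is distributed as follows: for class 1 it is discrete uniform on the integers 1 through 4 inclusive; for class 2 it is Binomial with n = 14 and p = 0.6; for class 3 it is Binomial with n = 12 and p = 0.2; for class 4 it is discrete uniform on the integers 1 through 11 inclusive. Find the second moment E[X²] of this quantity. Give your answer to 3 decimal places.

31.784

For each component E[X²] = Var + (mean)², giving 1: 7.5; 2: 73.92; 3: 7.68; 4: 46.
Overall E[X²] = 0.27·7.5 + 0.22·73.92 + 0.26·7.68 + 0.25·46 = 31.7842.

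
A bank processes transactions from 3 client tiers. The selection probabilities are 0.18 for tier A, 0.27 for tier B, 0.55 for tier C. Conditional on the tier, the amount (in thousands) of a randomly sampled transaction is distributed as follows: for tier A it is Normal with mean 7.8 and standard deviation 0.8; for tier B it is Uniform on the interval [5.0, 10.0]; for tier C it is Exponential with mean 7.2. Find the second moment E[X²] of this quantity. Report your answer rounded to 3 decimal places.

For each component E[X²] = Var + (mean)², giving A: 61.48; B: 58.3333; C: 103.68.
Overall E[X²] = 0.18·61.48 + 0.27·58.3333 + 0.55·103.68 = 83.8404.

83.840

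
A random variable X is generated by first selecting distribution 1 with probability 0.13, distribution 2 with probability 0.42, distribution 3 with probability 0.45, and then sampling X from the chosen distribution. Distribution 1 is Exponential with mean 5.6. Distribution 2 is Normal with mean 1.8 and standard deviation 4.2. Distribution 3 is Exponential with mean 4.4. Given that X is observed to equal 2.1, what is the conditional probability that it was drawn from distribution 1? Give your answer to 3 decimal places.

Likelihoods f(2.1 | ·): 1: 0.12273; 2: 0.0947443; 3: 0.141017.
Posterior ∝ prior × likelihood. Numerator for 1: 0.13·0.12273 = 0.0159549.
Normalizing constant: 0.13·0.12273 + 0.42·0.0947443 + 0.45·0.141017 = 0.119205.
P(1 | observation) = 0.0159549 / 0.119205 = 0.133844.

0.134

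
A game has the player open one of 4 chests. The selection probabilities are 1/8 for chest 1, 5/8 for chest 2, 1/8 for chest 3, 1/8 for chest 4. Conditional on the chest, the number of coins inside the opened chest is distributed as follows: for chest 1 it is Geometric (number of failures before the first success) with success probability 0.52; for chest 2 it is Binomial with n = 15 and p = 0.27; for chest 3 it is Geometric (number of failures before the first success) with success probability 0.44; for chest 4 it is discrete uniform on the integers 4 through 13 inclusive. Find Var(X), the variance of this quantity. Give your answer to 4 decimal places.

Per component, 1: μ=0.923077, E[X²]=2.62722; 2: μ=4.05, E[X²]=19.359; 3: μ=1.27273, E[X²]=4.5124; 4: μ=8.5, E[X²]=80.5.
E[X] = 0.125·0.923077 + 0.625·4.05 + 0.125·1.27273 + 0.125·8.5 = 3.86823.
E[X²] = 0.125·2.62722 + 0.625·19.359 + 0.125·4.5124 + 0.125·80.5 = 23.0543.
Var(X) = E[X²] − (E[X])² = 23.0543 − 14.9632 = 8.09116.

8.0912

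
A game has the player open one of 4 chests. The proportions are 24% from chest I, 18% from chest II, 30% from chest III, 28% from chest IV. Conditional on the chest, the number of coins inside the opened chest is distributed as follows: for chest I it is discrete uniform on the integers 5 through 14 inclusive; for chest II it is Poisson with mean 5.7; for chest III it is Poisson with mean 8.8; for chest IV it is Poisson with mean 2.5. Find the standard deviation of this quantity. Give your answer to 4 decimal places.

Per component, I: μ=9.5, E[X²]=98.5; II: μ=5.7, E[X²]=38.19; III: μ=8.8, E[X²]=86.24; IV: μ=2.5, E[X²]=8.75.
E[X] = 0.24·9.5 + 0.18·5.7 + 0.3·8.8 + 0.28·2.5 = 6.646.
E[X²] = 0.24·98.5 + 0.18·38.19 + 0.3·86.24 + 0.28·8.75 = 58.8362.
Var(X) = E[X²] − (E[X])² = 58.8362 − 44.1693 = 14.6669.
SD(X) = √14.6669 = 3.82974.

3.8297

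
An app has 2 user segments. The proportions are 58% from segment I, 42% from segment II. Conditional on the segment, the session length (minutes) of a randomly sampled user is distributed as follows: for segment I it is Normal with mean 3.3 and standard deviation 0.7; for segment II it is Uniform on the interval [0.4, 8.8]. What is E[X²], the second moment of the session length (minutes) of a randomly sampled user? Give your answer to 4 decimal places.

17.9572

For each component E[X²] = Var + (mean)², giving I: 11.38; II: 27.04.
Overall E[X²] = 0.58·11.38 + 0.42·27.04 = 17.9572.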